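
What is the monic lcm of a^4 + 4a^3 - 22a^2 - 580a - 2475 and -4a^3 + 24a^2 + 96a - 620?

a^6 - 7a^5 - 35a^4 - 214a^3 + 3223a^2 + 9245a - 76725

Apply the Euclidean algorithm:
  a^4 + 4a^3 - 22a^2 - 580a - 2475 = (-(1/4)a - 5/2)(-4a^3 + 24a^2 + 96a - 620) + (62a^2 - 495a - 4025)
  -4a^3 + 24a^2 + 96a - 620 = (-(2/31)a - 123/961)(62a^2 - 495a - 4025) + (-(218179/961)a - 1090895/961)
  62a^2 - 495a - 4025 = (-(59582/218179)a + 773605/218179)(-(218179/961)a - 1090895/961) + (0)
Last nonzero remainder: -(218179/961)a - 1090895/961. Dividing through by -218179/961 gives the monic gcd a + 5.
Then lcm(f, g) = f·g / gcd(f, g); expanding and making the result monic gives the answer.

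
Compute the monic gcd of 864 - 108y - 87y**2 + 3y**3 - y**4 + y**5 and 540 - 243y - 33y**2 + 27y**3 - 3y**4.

36 - 9y - 4y**2 + y**3

Repeated division with remainder:
  y**5 - y**4 + 3y**3 - 87y**2 - 108y + 864 = (-(1/3)y - 8/3)(-3y**4 + 27y**3 - 33y**2 - 243y + 540) + (64y**3 - 256y**2 - 576y + 2304)
  -3y**4 + 27y**3 - 33y**2 - 243y + 540 = (-(3/64)y + 15/64)(64y**3 - 256y**2 - 576y + 2304) + (0)
Last nonzero remainder: 64y**3 - 256y**2 - 576y + 2304. Dividing through by 64 gives the monic gcd y**3 - 4y**2 - 9y + 36.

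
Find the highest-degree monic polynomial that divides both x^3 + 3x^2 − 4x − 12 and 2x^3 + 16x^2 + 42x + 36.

x^2 + 5x + 6

Apply the Euclidean algorithm:
  x^3 + 3x^2 − 4x − 12 = (1/2)(2x^3 + 16x^2 + 42x + 36) + (−5x^2 − 25x − 30)
  2x^3 + 16x^2 + 42x + 36 = (−(2/5)x − 6/5)(−5x^2 − 25x − 30) + (0)
Last nonzero remainder: −5x^2 − 25x − 30. Dividing through by −5 gives the monic gcd x^2 + 5x + 6.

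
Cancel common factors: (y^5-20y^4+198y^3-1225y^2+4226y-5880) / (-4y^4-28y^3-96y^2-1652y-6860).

(-y^3+15y^2-74y+120)/(4y^2+48y+140)

Euclidean algorithm in ℚ[y]:
  y^5-20y^4+198y^3-1225y^2+4226y-5880 = (-(1/4)y+27/4)(-4y^4-28y^3-96y^2-1652y-6860) + (363y^3-990y^2+13662y+40425)
  -4y^4-28y^3-96y^2-1652y-6860 = (-(4/363)y-428/3993)(363y^3-990y^2+13662y+40425) + (-(6240/121)y^2+(31200/121)y-305760/121)
  363y^3-990y^2+13662y+40425 = (-(14641/2080)y-6655/416)(-(6240/121)y^2+(31200/121)y-305760/121) + (0)
Last nonzero remainder: -(6240/121)y^2+(31200/121)y-305760/121. Dividing through by -6240/121 gives the monic gcd y^2-5y+49.
Cancel y^2-5y+49 from numerator and denominator to get the reduced form.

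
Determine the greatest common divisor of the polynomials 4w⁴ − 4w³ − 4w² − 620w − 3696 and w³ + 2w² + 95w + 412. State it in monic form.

By polynomial division,
  4w⁴ − 4w³ − 4w² − 620w − 3696 = (4w − 12)(w³ + 2w² + 95w + 412) + (−360w² − 1128w + 1248)
  w³ + 2w² + 95w + 412 = (−(1/360)w + 17/5400)(−360w² − 1128w + 1248) + ((22954/225)w + 91816/225)
  −360w² − 1128w + 1248 = (−(40500/11477)w + 35100/11477)((22954/225)w + 91816/225) + (0)
Last nonzero remainder: (22954/225)w + 91816/225. Dividing through by 22954/225 gives the monic gcd w + 4.

w + 4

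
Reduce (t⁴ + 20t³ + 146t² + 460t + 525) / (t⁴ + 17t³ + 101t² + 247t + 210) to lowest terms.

(t + 5)/(t + 2)

Apply the Euclidean algorithm:
  t⁴ + 20t³ + 146t² + 460t + 525 = (t⁴ + 17t³ + 101t² + 247t + 210) + (3t³ + 45t² + 213t + 315)
  t⁴ + 17t³ + 101t² + 247t + 210 = ((1/3)t + 2/3)(3t³ + 45t² + 213t + 315) + (0)
Last nonzero remainder: 3t³ + 45t² + 213t + 315. Dividing through by 3 gives the monic gcd t³ + 15t² + 71t + 105.
Cancel t³ + 15t² + 71t + 105 from numerator and denominator to get the reduced form.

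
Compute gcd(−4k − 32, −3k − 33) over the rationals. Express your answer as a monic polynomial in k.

1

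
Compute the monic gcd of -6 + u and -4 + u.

1

By polynomial division,
  u - 6 = (u - 4) + (-2)
  u - 4 = (-(1/2)u + 2)(-2) + (0)
The last nonzero remainder is the constant -2, so the polynomials are coprime and gcd = 1.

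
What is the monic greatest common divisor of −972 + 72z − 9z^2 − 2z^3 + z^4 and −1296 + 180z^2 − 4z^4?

−36 + z^2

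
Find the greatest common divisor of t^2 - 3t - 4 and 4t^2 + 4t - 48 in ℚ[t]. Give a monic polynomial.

1

Repeated division with remainder:
  t^2 - 3t - 4 = (1/4)(4t^2 + 4t - 48) + (-4t + 8)
  4t^2 + 4t - 48 = (-t - 3)(-4t + 8) + (-24)
  -4t + 8 = ((1/6)t - 1/3)(-24) + (0)
The last nonzero remainder is the constant -24, so the polynomials are coprime and gcd = 1.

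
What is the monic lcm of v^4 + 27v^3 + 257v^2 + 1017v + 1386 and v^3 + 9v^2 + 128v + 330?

By polynomial division,
  v^4 + 27v^3 + 257v^2 + 1017v + 1386 = (v + 18)(v^3 + 9v^2 + 128v + 330) + (-33v^2 - 1617v - 4554)
  v^3 + 9v^2 + 128v + 330 = (-(1/33)v + 40/33)(-33v^2 - 1617v - 4554) + (1950v + 5850)
  -33v^2 - 1617v - 4554 = (-(11/650)v - 253/325)(1950v + 5850) + (0)
Last nonzero remainder: 1950v + 5850. Dividing through by 1950 gives the monic gcd v + 3.
Then lcm(f, g) = f·g / gcd(f, g); expanding and making the result monic gives the answer.

v^6 + 33v^5 + 529v^4 + 5529v^3 + 35758v^2 + 120186v + 152460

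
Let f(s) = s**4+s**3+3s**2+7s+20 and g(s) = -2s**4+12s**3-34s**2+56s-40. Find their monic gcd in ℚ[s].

s**2-2s+5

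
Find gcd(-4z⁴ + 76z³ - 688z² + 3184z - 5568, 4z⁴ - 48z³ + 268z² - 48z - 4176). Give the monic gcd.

z³ - 15z² + 112z - 348

Euclidean algorithm in ℚ[z]:
  -4z⁴ + 76z³ - 688z² + 3184z - 5568 = (-1)(4z⁴ - 48z³ + 268z² - 48z - 4176) + (28z³ - 420z² + 3136z - 9744)
  4z⁴ - 48z³ + 268z² - 48z - 4176 = ((1/7)z + 3/7)(28z³ - 420z² + 3136z - 9744) + (0)
Last nonzero remainder: 28z³ - 420z² + 3136z - 9744. Dividing through by 28 gives the monic gcd z³ - 15z² + 112z - 348.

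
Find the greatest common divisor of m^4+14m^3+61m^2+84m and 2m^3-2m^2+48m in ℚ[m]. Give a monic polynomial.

m

Repeated division with remainder:
  m^4+14m^3+61m^2+84m = ((1/2)m+15/2)(2m^3-2m^2+48m) + (52m^2-276m)
  2m^3-2m^2+48m = ((1/26)m+28/169)(52m^2-276m) + ((15840/169)m)
  52m^2-276m = ((2197/3960)m-3887/1320)((15840/169)m) + (0)
Last nonzero remainder: (15840/169)m. Dividing through by 15840/169 gives the monic gcd m.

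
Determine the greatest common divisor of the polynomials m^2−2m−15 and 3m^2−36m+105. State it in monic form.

Repeated division with remainder:
  m^2−2m−15 = (1/3)(3m^2−36m+105) + (10m−50)
  3m^2−36m+105 = ((3/10)m−21/10)(10m−50) + (0)
Last nonzero remainder: 10m−50. Dividing through by 10 gives the monic gcd m−5.

m−5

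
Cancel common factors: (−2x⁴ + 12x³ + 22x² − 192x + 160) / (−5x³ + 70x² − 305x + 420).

(2x³ − 4x² − 38x + 40)/(5x² − 50x + 105)

By polynomial division,
  −2x⁴ + 12x³ + 22x² − 192x + 160 = ((2/5)x + 16/5)(−5x³ + 70x² − 305x + 420) + (−80x² + 616x − 1184)
  −5x³ + 70x² − 305x + 420 = ((1/16)x − 63/160)(−80x² + 616x − 1184) + ((231/20)x − 231/5)
  −80x² + 616x − 1184 = (−(1600/231)x + 5920/231)((231/20)x − 231/5) + (0)
Last nonzero remainder: (231/20)x − 231/5. Dividing through by 231/20 gives the monic gcd x − 4.
Cancel x − 4 from numerator and denominator to get the reduced form.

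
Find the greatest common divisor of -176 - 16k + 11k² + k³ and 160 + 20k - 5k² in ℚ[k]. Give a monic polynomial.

4 + k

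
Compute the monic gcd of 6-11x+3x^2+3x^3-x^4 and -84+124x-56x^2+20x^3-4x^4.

3-4x+x^2

By polynomial division,
  -x^4+3x^3+3x^2-11x+6 = (1/4)(-4x^4+20x^3-56x^2+124x-84) + (-2x^3+17x^2-42x+27)
  -4x^4+20x^3-56x^2+124x-84 = (2x+7)(-2x^3+17x^2-42x+27) + (-91x^2+364x-273)
  -2x^3+17x^2-42x+27 = ((2/91)x-9/91)(-91x^2+364x-273) + (0)
Last nonzero remainder: -91x^2+364x-273. Dividing through by -91 gives the monic gcd x^2-4x+3.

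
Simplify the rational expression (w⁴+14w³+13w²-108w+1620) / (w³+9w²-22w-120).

(w³+4w²-27w+162)/(w²-w-12)

By polynomial division,
  w⁴+14w³+13w²-108w+1620 = (w+5)(w³+9w²-22w-120) + (-10w²+122w+2220)
  w³+9w²-22w-120 = (-(1/10)w-53/25)(-10w²+122w+2220) + ((11466/25)w+22932/5)
  -10w²+122w+2220 = (-(125/5733)w+925/1911)((11466/25)w+22932/5) + (0)
Last nonzero remainder: (11466/25)w+22932/5. Dividing through by 11466/25 gives the monic gcd w+10.
Cancel w+10 from numerator and denominator to get the reduced form.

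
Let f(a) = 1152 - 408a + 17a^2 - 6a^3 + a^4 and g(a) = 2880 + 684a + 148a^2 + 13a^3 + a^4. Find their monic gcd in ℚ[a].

Repeated division with remainder:
  a^4 - 6a^3 + 17a^2 - 408a + 1152 = (a^4 + 13a^3 + 148a^2 + 684a + 2880) + (-19a^3 - 131a^2 - 1092a - 1728)
  a^4 + 13a^3 + 148a^2 + 684a + 2880 = (-(1/19)a - 116/361)(-19a^3 - 131a^2 - 1092a - 1728) + ((17484/361)a^2 + (87420/361)a + 839232/361)
  -19a^3 - 131a^2 - 1092a - 1728 = (-(6859/17484)a - 1083/1457)((17484/361)a^2 + (87420/361)a + 839232/361) + (0)
Last nonzero remainder: (17484/361)a^2 + (87420/361)a + 839232/361. Dividing through by 17484/361 gives the monic gcd a^2 + 5a + 48.

48 + 5a + a^2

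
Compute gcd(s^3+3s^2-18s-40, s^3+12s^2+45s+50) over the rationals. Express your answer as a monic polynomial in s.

s^2+7s+10

Repeated division with remainder:
  s^3+3s^2-18s-40 = (s^3+12s^2+45s+50) + (-9s^2-63s-90)
  s^3+12s^2+45s+50 = (-(1/9)s-5/9)(-9s^2-63s-90) + (0)
Last nonzero remainder: -9s^2-63s-90. Dividing through by -9 gives the monic gcd s^2+7s+10.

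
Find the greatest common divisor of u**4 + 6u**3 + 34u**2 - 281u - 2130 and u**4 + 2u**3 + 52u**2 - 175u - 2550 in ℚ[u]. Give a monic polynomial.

By polynomial division,
  u**4 + 6u**3 + 34u**2 - 281u - 2130 = (u**4 + 2u**3 + 52u**2 - 175u - 2550) + (4u**3 - 18u**2 - 106u + 420)
  u**4 + 2u**3 + 52u**2 - 175u - 2550 = ((1/4)u + 13/8)(4u**3 - 18u**2 - 106u + 420) + ((431/4)u**2 - (431/4)u - 6465/2)
  4u**3 - 18u**2 - 106u + 420 = ((16/431)u - 56/431)((431/4)u**2 - (431/4)u - 6465/2) + (0)
Last nonzero remainder: (431/4)u**2 - (431/4)u - 6465/2. Dividing through by 431/4 gives the monic gcd u**2 - u - 30.

u**2 - u - 30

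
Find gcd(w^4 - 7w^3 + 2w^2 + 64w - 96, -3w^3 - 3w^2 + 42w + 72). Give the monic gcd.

Euclidean algorithm in ℚ[w]:
  w^4 - 7w^3 + 2w^2 + 64w - 96 = (-(1/3)w + 8/3)(-3w^3 - 3w^2 + 42w + 72) + (24w^2 - 24w - 288)
  -3w^3 - 3w^2 + 42w + 72 = (-(1/8)w - 1/4)(24w^2 - 24w - 288) + (0)
Last nonzero remainder: 24w^2 - 24w - 288. Dividing through by 24 gives the monic gcd w^2 - w - 12.

w^2 - w - 12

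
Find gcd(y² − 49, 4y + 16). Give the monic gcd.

1

Euclidean algorithm in ℚ[y]:
  y² − 49 = ((1/4)y − 1)(4y + 16) + (−33)
  4y + 16 = (−(4/33)y − 16/33)(−33) + (0)
The last nonzero remainder is the constant −33, so the polynomials are coprime and gcd = 1.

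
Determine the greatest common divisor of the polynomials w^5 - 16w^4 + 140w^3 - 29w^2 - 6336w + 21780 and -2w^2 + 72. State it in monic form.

w^2 - 36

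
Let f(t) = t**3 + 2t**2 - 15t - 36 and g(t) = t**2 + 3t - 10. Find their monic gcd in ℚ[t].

Apply the Euclidean algorithm:
  t**3 + 2t**2 - 15t - 36 = (t - 1)(t**2 + 3t - 10) + (-2t - 46)
  t**2 + 3t - 10 = (-(1/2)t + 10)(-2t - 46) + (450)
  -2t - 46 = (-(1/225)t - 23/225)(450) + (0)
The last nonzero remainder is the constant 450, so the polynomials are coprime and gcd = 1.

1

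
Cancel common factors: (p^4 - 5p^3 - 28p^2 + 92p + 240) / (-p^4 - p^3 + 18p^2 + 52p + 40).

Apply the Euclidean algorithm:
  p^4 - 5p^3 - 28p^2 + 92p + 240 = (-1)(-p^4 - p^3 + 18p^2 + 52p + 40) + (-6p^3 - 10p^2 + 144p + 280)
  -p^4 - p^3 + 18p^2 + 52p + 40 = ((1/6)p - 1/9)(-6p^3 - 10p^2 + 144p + 280) + (-(64/9)p^2 + (64/3)p + 640/9)
  -6p^3 - 10p^2 + 144p + 280 = ((27/32)p + 63/16)(-(64/9)p^2 + (64/3)p + 640/9) + (0)
Last nonzero remainder: -(64/9)p^2 + (64/3)p + 640/9. Dividing through by -64/9 gives the monic gcd p^2 - 3p - 10.
Cancel p^2 - 3p - 10 from numerator and denominator to get the reduced form.

(-p^2 + 2p + 24)/(p^2 + 4p + 4)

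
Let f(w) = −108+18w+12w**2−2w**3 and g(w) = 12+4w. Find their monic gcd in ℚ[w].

3+w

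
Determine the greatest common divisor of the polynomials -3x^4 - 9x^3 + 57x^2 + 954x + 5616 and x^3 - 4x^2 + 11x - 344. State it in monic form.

x - 8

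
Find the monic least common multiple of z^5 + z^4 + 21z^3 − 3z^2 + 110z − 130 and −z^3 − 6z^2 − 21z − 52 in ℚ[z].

z^6 + 5z^5 + 25z^4 + 81z^3 + 98z^2 + 310z − 520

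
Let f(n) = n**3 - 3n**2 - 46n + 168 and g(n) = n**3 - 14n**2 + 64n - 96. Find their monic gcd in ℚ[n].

By polynomial division,
  n**3 - 3n**2 - 46n + 168 = (n**3 - 14n**2 + 64n - 96) + (11n**2 - 110n + 264)
  n**3 - 14n**2 + 64n - 96 = ((1/11)n - 4/11)(11n**2 - 110n + 264) + (0)
Last nonzero remainder: 11n**2 - 110n + 264. Dividing through by 11 gives the monic gcd n**2 - 10n + 24.

n**2 - 10n + 24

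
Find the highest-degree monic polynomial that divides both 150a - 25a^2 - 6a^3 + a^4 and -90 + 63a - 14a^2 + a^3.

Euclidean algorithm in ℚ[a]:
  a^4 - 6a^3 - 25a^2 + 150a = (a + 8)(a^3 - 14a^2 + 63a - 90) + (24a^2 - 264a + 720)
  a^3 - 14a^2 + 63a - 90 = ((1/24)a - 1/8)(24a^2 - 264a + 720) + (0)
Last nonzero remainder: 24a^2 - 264a + 720. Dividing through by 24 gives the monic gcd a^2 - 11a + 30.

30 - 11a + a^2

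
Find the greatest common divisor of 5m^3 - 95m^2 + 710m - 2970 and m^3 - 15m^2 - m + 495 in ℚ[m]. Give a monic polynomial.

Repeated division with remainder:
  5m^3 - 95m^2 + 710m - 2970 = (5)(m^3 - 15m^2 - m + 495) + (-20m^2 + 715m - 5445)
  m^3 - 15m^2 - m + 495 = (-(1/20)m - 83/80)(-20m^2 + 715m - 5445) + ((7497/16)m - 82467/16)
  -20m^2 + 715m - 5445 = (-(320/7497)m + 880/833)((7497/16)m - 82467/16) + (0)
Last nonzero remainder: (7497/16)m - 82467/16. Dividing through by 7497/16 gives the monic gcd m - 11.

m - 11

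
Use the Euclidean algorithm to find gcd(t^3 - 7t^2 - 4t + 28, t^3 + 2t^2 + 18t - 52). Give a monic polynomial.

Apply the Euclidean algorithm:
  t^3 - 7t^2 - 4t + 28 = (t^3 + 2t^2 + 18t - 52) + (-9t^2 - 22t + 80)
  t^3 + 2t^2 + 18t - 52 = (-(1/9)t + 4/81)(-9t^2 - 22t + 80) + ((2266/81)t - 4532/81)
  -9t^2 - 22t + 80 = (-(729/2266)t - 1620/1133)((2266/81)t - 4532/81) + (0)
Last nonzero remainder: (2266/81)t - 4532/81. Dividing through by 2266/81 gives the monic gcd t - 2.

t - 2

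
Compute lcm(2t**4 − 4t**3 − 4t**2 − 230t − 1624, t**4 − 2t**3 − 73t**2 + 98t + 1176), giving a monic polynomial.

By polynomial division,
  2t**4 − 4t**3 − 4t**2 − 230t − 1624 = (2)(t**4 − 2t**3 − 73t**2 + 98t + 1176) + (142t**2 − 426t − 3976)
  t**4 − 2t**3 − 73t**2 + 98t + 1176 = ((1/142)t**2 + (1/142)t − 21/71)(142t**2 − 426t − 3976) + (0)
Last nonzero remainder: 142t**2 − 426t − 3976. Dividing through by 142 gives the monic gcd t**2 − 3t − 28.
Then lcm(f, g) = f·g / gcd(f, g); expanding and making the result monic gives the answer.

t**6 − t**5 − 46t**4 − 33t**3 − 843t**2 + 4018t + 34104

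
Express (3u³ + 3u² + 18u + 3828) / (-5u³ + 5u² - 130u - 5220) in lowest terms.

(-3u - 33)/(5u + 45)

Euclidean algorithm in ℚ[u]:
  3u³ + 3u² + 18u + 3828 = (-3/5)(-5u³ + 5u² - 130u - 5220) + (6u² - 60u + 696)
  -5u³ + 5u² - 130u - 5220 = (-(5/6)u - 15/2)(6u² - 60u + 696) + (0)
Last nonzero remainder: 6u² - 60u + 696. Dividing through by 6 gives the monic gcd u² - 10u + 116.
Cancel u² - 10u + 116 from numerator and denominator to get the reduced form.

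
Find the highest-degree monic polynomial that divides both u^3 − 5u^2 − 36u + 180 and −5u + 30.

u − 6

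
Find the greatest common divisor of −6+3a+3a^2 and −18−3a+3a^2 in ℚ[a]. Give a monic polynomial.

By polynomial division,
  3a^2+3a−6 = (3a^2−3a−18) + (6a+12)
  3a^2−3a−18 = ((1/2)a−3/2)(6a+12) + (0)
Last nonzero remainder: 6a+12. Dividing through by 6 gives the monic gcd a+2.

2+a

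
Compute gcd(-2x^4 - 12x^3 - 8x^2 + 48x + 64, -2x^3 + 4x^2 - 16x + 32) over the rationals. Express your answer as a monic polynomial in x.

x - 2

Repeated division with remainder:
  -2x^4 - 12x^3 - 8x^2 + 48x + 64 = (x + 8)(-2x^3 + 4x^2 - 16x + 32) + (-24x^2 + 144x - 192)
  -2x^3 + 4x^2 - 16x + 32 = ((1/12)x + 1/3)(-24x^2 + 144x - 192) + (-48x + 96)
  -24x^2 + 144x - 192 = ((1/2)x - 2)(-48x + 96) + (0)
Last nonzero remainder: -48x + 96. Dividing through by -48 gives the monic gcd x - 2.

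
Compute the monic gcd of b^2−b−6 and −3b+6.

1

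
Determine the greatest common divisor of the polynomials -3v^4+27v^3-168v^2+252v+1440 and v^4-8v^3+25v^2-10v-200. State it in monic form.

v^2-3v-10

By polynomial division,
  -3v^4+27v^3-168v^2+252v+1440 = (-3)(v^4-8v^3+25v^2-10v-200) + (3v^3-93v^2+222v+840)
  v^4-8v^3+25v^2-10v-200 = ((1/3)v+23/3)(3v^3-93v^2+222v+840) + (664v^2-1992v-6640)
  3v^3-93v^2+222v+840 = ((3/664)v-21/166)(664v^2-1992v-6640) + (0)
Last nonzero remainder: 664v^2-1992v-6640. Dividing through by 664 gives the monic gcd v^2-3v-10.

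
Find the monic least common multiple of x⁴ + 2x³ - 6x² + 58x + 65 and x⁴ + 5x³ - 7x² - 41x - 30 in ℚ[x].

Apply the Euclidean algorithm:
  x⁴ + 2x³ - 6x² + 58x + 65 = (x⁴ + 5x³ - 7x² - 41x - 30) + (-3x³ + x² + 99x + 95)
  x⁴ + 5x³ - 7x² - 41x - 30 = (-(1/3)x - 16/9)(-3x³ + x² + 99x + 95) + ((250/9)x² + (500/3)x + 1250/9)
  -3x³ + x² + 99x + 95 = (-(27/250)x + 171/250)((250/9)x² + (500/3)x + 1250/9) + (0)
Last nonzero remainder: (250/9)x² + (500/3)x + 1250/9. Dividing through by 250/9 gives the monic gcd x² + 6x + 5.
Then lcm(f, g) = f·g / gcd(f, g); expanding and making the result monic gives the answer.

x⁶ + x⁵ - 14x⁴ + 52x³ + 43x² - 413x - 390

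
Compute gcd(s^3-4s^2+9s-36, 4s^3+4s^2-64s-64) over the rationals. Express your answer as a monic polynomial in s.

s-4

Repeated division with remainder:
  s^3-4s^2+9s-36 = (1/4)(4s^3+4s^2-64s-64) + (-5s^2+25s-20)
  4s^3+4s^2-64s-64 = (-(4/5)s-24/5)(-5s^2+25s-20) + (40s-160)
  -5s^2+25s-20 = (-(1/8)s+1/8)(40s-160) + (0)
Last nonzero remainder: 40s-160. Dividing through by 40 gives the monic gcd s-4.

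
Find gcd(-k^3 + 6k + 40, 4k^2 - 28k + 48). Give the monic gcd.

k - 4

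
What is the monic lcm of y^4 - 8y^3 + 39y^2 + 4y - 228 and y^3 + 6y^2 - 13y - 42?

Repeated division with remainder:
  y^4 - 8y^3 + 39y^2 + 4y - 228 = (y - 14)(y^3 + 6y^2 - 13y - 42) + (136y^2 - 136y - 816)
  y^3 + 6y^2 - 13y - 42 = ((1/136)y + 7/136)(136y^2 - 136y - 816) + (0)
Last nonzero remainder: 136y^2 - 136y - 816. Dividing through by 136 gives the monic gcd y^2 - y - 6.
Then lcm(f, g) = f·g / gcd(f, g); expanding and making the result monic gives the answer.

y^5 - y^4 - 17y^3 + 277y^2 - 200y - 1596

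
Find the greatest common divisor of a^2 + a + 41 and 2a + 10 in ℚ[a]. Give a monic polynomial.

Apply the Euclidean algorithm:
  a^2 + a + 41 = ((1/2)a − 2)(2a + 10) + (61)
  2a + 10 = ((2/61)a + 10/61)(61) + (0)
The last nonzero remainder is the constant 61, so the polynomials are coprime and gcd = 1.

1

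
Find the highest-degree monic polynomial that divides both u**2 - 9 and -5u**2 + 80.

Euclidean algorithm in ℚ[u]:
  u**2 - 9 = (-1/5)(-5u**2 + 80) + (7)
  -5u**2 + 80 = (-(5/7)u**2 + 80/7)(7) + (0)
The last nonzero remainder is the constant 7, so the polynomials are coprime and gcd = 1.

1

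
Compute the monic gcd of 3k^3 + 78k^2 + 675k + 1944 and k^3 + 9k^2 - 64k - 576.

k^2 + 17k + 72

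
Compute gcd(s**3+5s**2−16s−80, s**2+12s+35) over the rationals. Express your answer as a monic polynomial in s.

s+5

Apply the Euclidean algorithm:
  s**3+5s**2−16s−80 = (s−7)(s**2+12s+35) + (33s+165)
  s**2+12s+35 = ((1/33)s+7/33)(33s+165) + (0)
Last nonzero remainder: 33s+165. Dividing through by 33 gives the monic gcd s+5.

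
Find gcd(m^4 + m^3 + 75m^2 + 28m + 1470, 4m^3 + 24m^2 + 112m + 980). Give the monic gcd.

Apply the Euclidean algorithm:
  m^4 + m^3 + 75m^2 + 28m + 1470 = ((1/4)m - 5/4)(4m^3 + 24m^2 + 112m + 980) + (77m^2 - 77m + 2695)
  4m^3 + 24m^2 + 112m + 980 = ((4/77)m + 4/11)(77m^2 - 77m + 2695) + (0)
Last nonzero remainder: 77m^2 - 77m + 2695. Dividing through by 77 gives the monic gcd m^2 - m + 35.

m^2 - m + 35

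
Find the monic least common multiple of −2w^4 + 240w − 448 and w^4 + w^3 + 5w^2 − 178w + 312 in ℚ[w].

w^6 + 7w^5 + 39w^4 − 120w^3 − 616w^2 − 3112w + 8736

Euclidean algorithm in ℚ[w]:
  −2w^4 + 240w − 448 = (−2)(w^4 + w^3 + 5w^2 − 178w + 312) + (2w^3 + 10w^2 − 116w + 176)
  w^4 + w^3 + 5w^2 − 178w + 312 = ((1/2)w − 2)(2w^3 + 10w^2 − 116w + 176) + (83w^2 − 498w + 664)
  2w^3 + 10w^2 − 116w + 176 = ((2/83)w + 22/83)(83w^2 − 498w + 664) + (0)
Last nonzero remainder: 83w^2 − 498w + 664. Dividing through by 83 gives the monic gcd w^2 − 6w + 8.
Then lcm(f, g) = f·g / gcd(f, g); expanding and making the result monic gives the answer.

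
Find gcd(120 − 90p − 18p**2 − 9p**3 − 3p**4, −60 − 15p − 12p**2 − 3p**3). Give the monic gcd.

4 + p

Repeated division with remainder:
  −3p**4 − 9p**3 − 18p**2 − 90p + 120 = (p − 1)(−3p**3 − 12p**2 − 15p − 60) + (−15p**2 − 45p + 60)
  −3p**3 − 12p**2 − 15p − 60 = ((1/5)p + 1/5)(−15p**2 − 45p + 60) + (−18p − 72)
  −15p**2 − 45p + 60 = ((5/6)p − 5/6)(−18p − 72) + (0)
Last nonzero remainder: −18p − 72. Dividing through by −18 gives the monic gcd p + 4.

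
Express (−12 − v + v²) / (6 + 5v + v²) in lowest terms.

(−4 + v)/(2 + v)

Apply the Euclidean algorithm:
  v² − v − 12 = (v² + 5v + 6) + (−6v − 18)
  v² + 5v + 6 = (−(1/6)v − 1/3)(−6v − 18) + (0)
Last nonzero remainder: −6v − 18. Dividing through by −6 gives the monic gcd v + 3.
Cancel v + 3 from numerator and denominator to get the reduced form.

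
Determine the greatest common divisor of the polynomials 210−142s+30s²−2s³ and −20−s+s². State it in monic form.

−5+s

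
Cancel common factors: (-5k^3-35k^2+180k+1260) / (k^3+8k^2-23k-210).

(-5k+30)/(k-5)

Apply the Euclidean algorithm:
  -5k^3-35k^2+180k+1260 = (-5)(k^3+8k^2-23k-210) + (5k^2+65k+210)
  k^3+8k^2-23k-210 = ((1/5)k-1)(5k^2+65k+210) + (0)
Last nonzero remainder: 5k^2+65k+210. Dividing through by 5 gives the monic gcd k^2+13k+42.
Cancel k^2+13k+42 from numerator and denominator to get the reduced form.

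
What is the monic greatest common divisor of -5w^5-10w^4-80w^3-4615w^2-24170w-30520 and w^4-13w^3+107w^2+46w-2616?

w^3-7w^2+65w+436

By polynomial division,
  -5w^5-10w^4-80w^3-4615w^2-24170w-30520 = (-5w-75)(w^4-13w^3+107w^2+46w-2616) + (-520w^3+3640w^2-33800w-226720)
  w^4-13w^3+107w^2+46w-2616 = (-(1/520)w+3/260)(-520w^3+3640w^2-33800w-226720) + (0)
Last nonzero remainder: -520w^3+3640w^2-33800w-226720. Dividing through by -520 gives the monic gcd w^3-7w^2+65w+436.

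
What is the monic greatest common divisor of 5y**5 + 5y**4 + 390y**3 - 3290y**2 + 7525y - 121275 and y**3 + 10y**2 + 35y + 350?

Apply the Euclidean algorithm:
  5y**5 + 5y**4 + 390y**3 - 3290y**2 + 7525y - 121275 = (5y**2 - 45y + 665)(y**3 + 10y**2 + 35y + 350) + (-10115y**2 - 354025)
  y**3 + 10y**2 + 35y + 350 = (-(1/10115)y - 2/2023)(-10115y**2 - 354025) + (0)
Last nonzero remainder: -10115y**2 - 354025. Dividing through by -10115 gives the monic gcd y**2 + 35.

y**2 + 35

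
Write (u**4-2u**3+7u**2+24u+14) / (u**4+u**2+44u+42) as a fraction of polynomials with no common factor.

(u+1)/(u+3)

Repeated division with remainder:
  u**4-2u**3+7u**2+24u+14 = (u**4+u**2+44u+42) + (-2u**3+6u**2-20u-28)
  u**4+u**2+44u+42 = (-(1/2)u-3/2)(-2u**3+6u**2-20u-28) + (0)
Last nonzero remainder: -2u**3+6u**2-20u-28. Dividing through by -2 gives the monic gcd u**3-3u**2+10u+14.
Cancel u**3-3u**2+10u+14 from numerator and denominator to get the reduced form.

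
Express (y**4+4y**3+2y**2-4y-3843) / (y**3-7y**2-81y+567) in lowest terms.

By polynomial division,
  y**4+4y**3+2y**2-4y-3843 = (y+11)(y**3-7y**2-81y+567) + (160y**2+320y-10080)
  y**3-7y**2-81y+567 = ((1/160)y-9/160)(160y**2+320y-10080) + (0)
Last nonzero remainder: 160y**2+320y-10080. Dividing through by 160 gives the monic gcd y**2+2y-63.
Cancel y**2+2y-63 from numerator and denominator to get the reduced form.

(y**2+2y+61)/(y-9)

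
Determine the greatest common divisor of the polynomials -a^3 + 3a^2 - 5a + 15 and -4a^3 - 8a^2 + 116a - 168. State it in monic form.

a - 3

Euclidean algorithm in ℚ[a]:
  -a^3 + 3a^2 - 5a + 15 = (1/4)(-4a^3 - 8a^2 + 116a - 168) + (5a^2 - 34a + 57)
  -4a^3 - 8a^2 + 116a - 168 = (-(4/5)a - 176/25)(5a^2 - 34a + 57) + (-(1944/25)a + 5832/25)
  5a^2 - 34a + 57 = (-(125/1944)a + 475/1944)(-(1944/25)a + 5832/25) + (0)
Last nonzero remainder: -(1944/25)a + 5832/25. Dividing through by -1944/25 gives the monic gcd a - 3.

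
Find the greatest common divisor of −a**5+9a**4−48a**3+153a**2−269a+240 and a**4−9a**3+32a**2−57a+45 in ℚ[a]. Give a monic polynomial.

a**3−6a**2+14a−15

Euclidean algorithm in ℚ[a]:
  −a**5+9a**4−48a**3+153a**2−269a+240 = (−a)(a**4−9a**3+32a**2−57a+45) + (−16a**3+96a**2−224a+240)
  a**4−9a**3+32a**2−57a+45 = (−(1/16)a+3/16)(−16a**3+96a**2−224a+240) + (0)
Last nonzero remainder: −16a**3+96a**2−224a+240. Dividing through by −16 gives the monic gcd a**3−6a**2+14a−15.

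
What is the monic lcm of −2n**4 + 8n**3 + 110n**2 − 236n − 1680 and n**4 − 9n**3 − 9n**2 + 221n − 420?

n**6 − 11n**5 − 15n**4 + 455n**3 − 646n**2 − 4464n + 10080

Repeated division with remainder:
  −2n**4 + 8n**3 + 110n**2 − 236n − 1680 = (−2)(n**4 − 9n**3 − 9n**2 + 221n − 420) + (−10n**3 + 92n**2 + 206n − 2520)
  n**4 − 9n**3 − 9n**2 + 221n − 420 = (−(1/10)n − 1/50)(−10n**3 + 92n**2 + 206n − 2520) + ((336/25)n**2 − (672/25)n − 2352/5)
  −10n**3 + 92n**2 + 206n − 2520 = (−(125/168)n + 75/14)((336/25)n**2 − (672/25)n − 2352/5) + (0)
Last nonzero remainder: (336/25)n**2 − (672/25)n − 2352/5. Dividing through by 336/25 gives the monic gcd n**2 − 2n − 35.
Then lcm(f, g) = f·g / gcd(f, g); expanding and making the result monic gives the answer.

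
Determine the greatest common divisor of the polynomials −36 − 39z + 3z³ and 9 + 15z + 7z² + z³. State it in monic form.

3 + 4z + z²

By polynomial division,
  3z³ − 39z − 36 = (3)(z³ + 7z² + 15z + 9) + (−21z² − 84z − 63)
  z³ + 7z² + 15z + 9 = (−(1/21)z − 1/7)(−21z² − 84z − 63) + (0)
Last nonzero remainder: −21z² − 84z − 63. Dividing through by −21 gives the monic gcd z² + 4z + 3.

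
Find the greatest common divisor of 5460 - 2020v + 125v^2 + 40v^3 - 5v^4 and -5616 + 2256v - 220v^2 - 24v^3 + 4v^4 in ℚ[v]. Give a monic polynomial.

-156 + 80v - 15v^2 + v^3

Apply the Euclidean algorithm:
  -5v^4 + 40v^3 + 125v^2 - 2020v + 5460 = (-5/4)(4v^4 - 24v^3 - 220v^2 + 2256v - 5616) + (10v^3 - 150v^2 + 800v - 1560)
  4v^4 - 24v^3 - 220v^2 + 2256v - 5616 = ((2/5)v + 18/5)(10v^3 - 150v^2 + 800v - 1560) + (0)
Last nonzero remainder: 10v^3 - 150v^2 + 800v - 1560. Dividing through by 10 gives the monic gcd v^3 - 15v^2 + 80v - 156.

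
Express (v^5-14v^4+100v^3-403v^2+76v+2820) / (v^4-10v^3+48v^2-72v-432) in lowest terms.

(v^3-10v^2+72v-235)/(v^2-6v+36)

Euclidean algorithm in ℚ[v]:
  v^5-14v^4+100v^3-403v^2+76v+2820 = (v-4)(v^4-10v^3+48v^2-72v-432) + (12v^3-139v^2+220v+1092)
  v^4-10v^3+48v^2-72v-432 = ((1/12)v+19/144)(12v^3-139v^2+220v+1092) + ((6913/144)v^2-(6913/36)v-6913/12)
  12v^3-139v^2+220v+1092 = ((1728/6913)v-13104/6913)((6913/144)v^2-(6913/36)v-6913/12) + (0)
Last nonzero remainder: (6913/144)v^2-(6913/36)v-6913/12. Dividing through by 6913/144 gives the monic gcd v^2-4v-12.
Cancel v^2-4v-12 from numerator and denominator to get the reduced form.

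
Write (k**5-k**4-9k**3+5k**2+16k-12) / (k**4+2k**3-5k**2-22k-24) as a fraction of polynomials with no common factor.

(k**3-3k+2)/(k**2+3k+4)

Repeated division with remainder:
  k**5-k**4-9k**3+5k**2+16k-12 = (k-3)(k**4+2k**3-5k**2-22k-24) + (2k**3+12k**2-26k-84)
  k**4+2k**3-5k**2-22k-24 = ((1/2)k-2)(2k**3+12k**2-26k-84) + (32k**2-32k-192)
  2k**3+12k**2-26k-84 = ((1/16)k+7/16)(32k**2-32k-192) + (0)
Last nonzero remainder: 32k**2-32k-192. Dividing through by 32 gives the monic gcd k**2-k-6.
Cancel k**2-k-6 from numerator and denominator to get the reduced form.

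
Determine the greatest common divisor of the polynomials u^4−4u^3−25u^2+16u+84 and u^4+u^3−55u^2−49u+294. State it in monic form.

u^3−6u^2−13u+42

Apply the Euclidean algorithm:
  u^4−4u^3−25u^2+16u+84 = (u^4+u^3−55u^2−49u+294) + (−5u^3+30u^2+65u−210)
  u^4+u^3−55u^2−49u+294 = (−(1/5)u−7/5)(−5u^3+30u^2+65u−210) + (0)
Last nonzero remainder: −5u^3+30u^2+65u−210. Dividing through by −5 gives the monic gcd u^3−6u^2−13u+42.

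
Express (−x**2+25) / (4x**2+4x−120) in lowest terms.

(−x−5)/(4x+24)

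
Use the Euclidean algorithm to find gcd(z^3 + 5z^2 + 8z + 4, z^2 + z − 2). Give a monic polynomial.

z + 2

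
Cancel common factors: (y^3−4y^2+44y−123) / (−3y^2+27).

(−y^2+y−41)/(3y+9)

Apply the Euclidean algorithm:
  y^3−4y^2+44y−123 = (−(1/3)y+4/3)(−3y^2+27) + (53y−159)
  −3y^2+27 = (−(3/53)y−9/53)(53y−159) + (0)
Last nonzero remainder: 53y−159. Dividing through by 53 gives the monic gcd y−3.
Cancel y−3 from numerator and denominator to get the reduced form.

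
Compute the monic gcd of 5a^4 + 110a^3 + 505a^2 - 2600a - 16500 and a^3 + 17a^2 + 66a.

a^2 + 17a + 66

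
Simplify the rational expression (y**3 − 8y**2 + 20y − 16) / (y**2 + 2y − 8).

(y**2 − 6y + 8)/(y + 4)

Repeated division with remainder:
  y**3 − 8y**2 + 20y − 16 = (y − 10)(y**2 + 2y − 8) + (48y − 96)
  y**2 + 2y − 8 = ((1/48)y + 1/12)(48y − 96) + (0)
Last nonzero remainder: 48y − 96. Dividing through by 48 gives the monic gcd y − 2.
Cancel y − 2 from numerator and denominator to get the reduced form.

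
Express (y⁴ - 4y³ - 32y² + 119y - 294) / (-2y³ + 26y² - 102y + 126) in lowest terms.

(-y³ - 3y² + 11y - 42)/(2y² - 12y + 18)

Apply the Euclidean algorithm:
  y⁴ - 4y³ - 32y² + 119y - 294 = (-(1/2)y - 9/2)(-2y³ + 26y² - 102y + 126) + (34y² - 277y + 273)
  -2y³ + 26y² - 102y + 126 = (-(1/17)y + 165/578)(34y² - 277y + 273) + (-(3969/578)y + 27783/578)
  34y² - 277y + 273 = (-(19652/3969)y + 7514/1323)(-(3969/578)y + 27783/578) + (0)
Last nonzero remainder: -(3969/578)y + 27783/578. Dividing through by -3969/578 gives the monic gcd y - 7.
Cancel y - 7 from numerator and denominator to get the reduced form.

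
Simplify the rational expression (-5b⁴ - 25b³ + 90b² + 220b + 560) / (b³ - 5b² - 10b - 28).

(-5b² - 15b + 140)/(b - 7)

Repeated division with remainder:
  -5b⁴ - 25b³ + 90b² + 220b + 560 = (-5b - 50)(b³ - 5b² - 10b - 28) + (-210b² - 420b - 840)
  b³ - 5b² - 10b - 28 = (-(1/210)b + 1/30)(-210b² - 420b - 840) + (0)
Last nonzero remainder: -210b² - 420b - 840. Dividing through by -210 gives the monic gcd b² + 2b + 4.
Cancel b² + 2b + 4 from numerator and denominator to get the reduced form.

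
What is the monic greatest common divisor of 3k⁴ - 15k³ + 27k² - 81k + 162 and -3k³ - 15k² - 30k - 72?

Repeated division with remainder:
  3k⁴ - 15k³ + 27k² - 81k + 162 = (-k + 10)(-3k³ - 15k² - 30k - 72) + (147k² + 147k + 882)
  -3k³ - 15k² - 30k - 72 = (-(1/49)k - 4/49)(147k² + 147k + 882) + (0)
Last nonzero remainder: 147k² + 147k + 882. Dividing through by 147 gives the monic gcd k² + k + 6.

k² + k + 6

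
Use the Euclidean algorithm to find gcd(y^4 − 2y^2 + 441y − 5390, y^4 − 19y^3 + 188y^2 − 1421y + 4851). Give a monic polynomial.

Repeated division with remainder:
  y^4 − 2y^2 + 441y − 5390 = (y^4 − 19y^3 + 188y^2 − 1421y + 4851) + (19y^3 − 190y^2 + 1862y − 10241)
  y^4 − 19y^3 + 188y^2 − 1421y + 4851 = ((1/19)y − 9/19)(19y^3 − 190y^2 + 1862y − 10241) + (0)
Last nonzero remainder: 19y^3 − 190y^2 + 1862y − 10241. Dividing through by 19 gives the monic gcd y^3 − 10y^2 + 98y − 539.

y^3 − 10y^2 + 98y − 539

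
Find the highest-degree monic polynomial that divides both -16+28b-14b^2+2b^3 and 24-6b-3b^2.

Apply the Euclidean algorithm:
  2b^3-14b^2+28b-16 = (-(2/3)b+6)(-3b^2-6b+24) + (80b-160)
  -3b^2-6b+24 = (-(3/80)b-3/20)(80b-160) + (0)
Last nonzero remainder: 80b-160. Dividing through by 80 gives the monic gcd b-2.

-2+b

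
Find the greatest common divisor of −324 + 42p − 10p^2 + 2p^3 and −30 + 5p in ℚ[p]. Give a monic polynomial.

−6 + p

Euclidean algorithm in ℚ[p]:
  2p^3 − 10p^2 + 42p − 324 = ((2/5)p^2 + (2/5)p + 54/5)(5p − 30) + (0)
Last nonzero remainder: 5p − 30. Dividing through by 5 gives the monic gcd p − 6.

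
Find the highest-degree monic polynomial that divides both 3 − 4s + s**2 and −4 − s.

1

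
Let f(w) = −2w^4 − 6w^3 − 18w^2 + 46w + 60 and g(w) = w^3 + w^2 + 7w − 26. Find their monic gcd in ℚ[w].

w − 2

Apply the Euclidean algorithm:
  −2w^4 − 6w^3 − 18w^2 + 46w + 60 = (−2w − 4)(w^3 + w^2 + 7w − 26) + (22w − 44)
  w^3 + w^2 + 7w − 26 = ((1/22)w^2 + (3/22)w + 13/22)(22w − 44) + (0)
Last nonzero remainder: 22w − 44. Dividing through by 22 gives the monic gcd w − 2.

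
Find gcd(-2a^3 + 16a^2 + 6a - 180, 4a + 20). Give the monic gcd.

Apply the Euclidean algorithm:
  -2a^3 + 16a^2 + 6a - 180 = (-(1/2)a^2 + (13/2)a - 31)(4a + 20) + (440)
  4a + 20 = ((1/110)a + 1/22)(440) + (0)
The last nonzero remainder is the constant 440, so the polynomials are coprime and gcd = 1.

1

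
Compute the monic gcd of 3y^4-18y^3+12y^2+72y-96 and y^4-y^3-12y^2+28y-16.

Repeated division with remainder:
  3y^4-18y^3+12y^2+72y-96 = (3)(y^4-y^3-12y^2+28y-16) + (-15y^3+48y^2-12y-48)
  y^4-y^3-12y^2+28y-16 = (-(1/15)y-11/75)(-15y^3+48y^2-12y-48) + (-(144/25)y^2+(576/25)y-576/25)
  -15y^3+48y^2-12y-48 = ((125/48)y+25/12)(-(144/25)y^2+(576/25)y-576/25) + (0)
Last nonzero remainder: -(144/25)y^2+(576/25)y-576/25. Dividing through by -144/25 gives the monic gcd y^2-4y+4.

y^2-4y+4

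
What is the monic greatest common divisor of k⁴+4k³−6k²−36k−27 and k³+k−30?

By polynomial division,
  k⁴+4k³−6k²−36k−27 = (k+4)(k³+k−30) + (−7k²−10k+93)
  k³+k−30 = (−(1/7)k+10/49)(−7k²−10k+93) + ((800/49)k−2400/49)
  −7k²−10k+93 = (−(343/800)k−1519/800)((800/49)k−2400/49) + (0)
Last nonzero remainder: (800/49)k−2400/49. Dividing through by 800/49 gives the monic gcd k−3.

k−3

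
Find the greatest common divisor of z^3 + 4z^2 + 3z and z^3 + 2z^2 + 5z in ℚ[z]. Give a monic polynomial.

Euclidean algorithm in ℚ[z]:
  z^3 + 4z^2 + 3z = (z^3 + 2z^2 + 5z) + (2z^2 - 2z)
  z^3 + 2z^2 + 5z = ((1/2)z + 3/2)(2z^2 - 2z) + (8z)
  2z^2 - 2z = ((1/4)z - 1/4)(8z) + (0)
Last nonzero remainder: 8z. Dividing through by 8 gives the monic gcd z.

z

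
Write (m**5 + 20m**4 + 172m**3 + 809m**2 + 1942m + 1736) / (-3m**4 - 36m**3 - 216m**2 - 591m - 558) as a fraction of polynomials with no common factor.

Repeated division with remainder:
  m**5 + 20m**4 + 172m**3 + 809m**2 + 1942m + 1736 = (-(1/3)m - 8/3)(-3m**4 - 36m**3 - 216m**2 - 591m - 558) + (4m**3 + 36m**2 + 180m + 248)
  -3m**4 - 36m**3 - 216m**2 - 591m - 558 = (-(3/4)m - 9/4)(4m**3 + 36m**2 + 180m + 248) + (0)
Last nonzero remainder: 4m**3 + 36m**2 + 180m + 248. Dividing through by 4 gives the monic gcd m**3 + 9m**2 + 45m + 62.
Cancel m**3 + 9m**2 + 45m + 62 from numerator and denominator to get the reduced form.

(-m**2 - 11m - 28)/(3m + 9)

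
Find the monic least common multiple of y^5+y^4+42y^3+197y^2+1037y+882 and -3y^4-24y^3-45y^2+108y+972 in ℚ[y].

y^7+4y^6+27y^5+305y^4+872y^3+447y^2-16020y-15876

Repeated division with remainder:
  y^5+y^4+42y^3+197y^2+1037y+882 = (-(1/3)y+7/3)(-3y^4-24y^3-45y^2+108y+972) + (83y^3+338y^2+1109y-1386)
  -3y^4-24y^3-45y^2+108y+972 = (-(3/83)y-978/6889)(83y^3+338y^2+1109y-1386) + ((296700/6889)y^2+(1483500/6889)y+5340600/6889)
  83y^3+338y^2+1109y-1386 = ((571787/296700)y-530453/296700)((296700/6889)y^2+(1483500/6889)y+5340600/6889) + (0)
Last nonzero remainder: (296700/6889)y^2+(1483500/6889)y+5340600/6889. Dividing through by 296700/6889 gives the monic gcd y^2+5y+18.
Then lcm(f, g) = f·g / gcd(f, g); expanding and making the result monic gives the answer.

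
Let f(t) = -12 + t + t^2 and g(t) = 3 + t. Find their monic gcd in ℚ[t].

1

By polynomial division,
  t^2 + t - 12 = (t - 2)(t + 3) + (-6)
  t + 3 = (-(1/6)t - 1/2)(-6) + (0)
The last nonzero remainder is the constant -6, so the polynomials are coprime and gcd = 1.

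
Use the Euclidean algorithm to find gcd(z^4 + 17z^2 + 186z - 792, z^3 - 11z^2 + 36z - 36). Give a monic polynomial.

z - 3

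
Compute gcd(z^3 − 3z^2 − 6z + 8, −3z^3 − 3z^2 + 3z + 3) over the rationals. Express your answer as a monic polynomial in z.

Repeated division with remainder:
  z^3 − 3z^2 − 6z + 8 = (−1/3)(−3z^3 − 3z^2 + 3z + 3) + (−4z^2 − 5z + 9)
  −3z^3 − 3z^2 + 3z + 3 = ((3/4)z − 3/16)(−4z^2 − 5z + 9) + (−(75/16)z + 75/16)
  −4z^2 − 5z + 9 = ((64/75)z + 48/25)(−(75/16)z + 75/16) + (0)
Last nonzero remainder: −(75/16)z + 75/16. Dividing through by −75/16 gives the monic gcd z − 1.

z − 1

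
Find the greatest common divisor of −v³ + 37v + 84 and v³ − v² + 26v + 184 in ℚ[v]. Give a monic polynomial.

By polynomial division,
  −v³ + 37v + 84 = (−1)(v³ − v² + 26v + 184) + (−v² + 63v + 268)
  v³ − v² + 26v + 184 = (−v − 62)(−v² + 63v + 268) + (4200v + 16800)
  −v² + 63v + 268 = (−(1/4200)v + 67/4200)(4200v + 16800) + (0)
Last nonzero remainder: 4200v + 16800. Dividing through by 4200 gives the monic gcd v + 4.

v + 4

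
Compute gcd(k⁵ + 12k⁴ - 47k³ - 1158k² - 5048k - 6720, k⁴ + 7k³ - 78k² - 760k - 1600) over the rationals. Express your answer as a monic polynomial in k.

Apply the Euclidean algorithm:
  k⁵ + 12k⁴ - 47k³ - 1158k² - 5048k - 6720 = (k + 5)(k⁴ + 7k³ - 78k² - 760k - 1600) + (-4k³ - 8k² + 352k + 1280)
  k⁴ + 7k³ - 78k² - 760k - 1600 = (-(1/4)k - 5/4)(-4k³ - 8k² + 352k + 1280) + (0)
Last nonzero remainder: -4k³ - 8k² + 352k + 1280. Dividing through by -4 gives the monic gcd k³ + 2k² - 88k - 320.

k³ + 2k² - 88k - 320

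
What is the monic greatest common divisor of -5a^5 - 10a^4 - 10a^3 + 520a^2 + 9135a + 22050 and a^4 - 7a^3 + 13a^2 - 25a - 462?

a^2 - 4a - 21

Apply the Euclidean algorithm:
  -5a^5 - 10a^4 - 10a^3 + 520a^2 + 9135a + 22050 = (-5a - 45)(a^4 - 7a^3 + 13a^2 - 25a - 462) + (-260a^3 + 980a^2 + 5700a + 1260)
  a^4 - 7a^3 + 13a^2 - 25a - 462 = (-(1/260)a + 21/1690)(-260a^3 + 980a^2 + 5700a + 1260) + ((3844/169)a^2 - (15376/169)a - 80724/169)
  -260a^3 + 980a^2 + 5700a + 1260 = (-(10985/961)a - 2535/961)((3844/169)a^2 - (15376/169)a - 80724/169) + (0)
Last nonzero remainder: (3844/169)a^2 - (15376/169)a - 80724/169. Dividing through by 3844/169 gives the monic gcd a^2 - 4a - 21.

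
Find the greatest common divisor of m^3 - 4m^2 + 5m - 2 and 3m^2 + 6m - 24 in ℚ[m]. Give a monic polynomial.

m - 2

By polynomial division,
  m^3 - 4m^2 + 5m - 2 = ((1/3)m - 2)(3m^2 + 6m - 24) + (25m - 50)
  3m^2 + 6m - 24 = ((3/25)m + 12/25)(25m - 50) + (0)
Last nonzero remainder: 25m - 50. Dividing through by 25 gives the monic gcd m - 2.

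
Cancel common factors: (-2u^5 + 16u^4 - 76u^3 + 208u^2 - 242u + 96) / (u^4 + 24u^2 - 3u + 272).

(-2u^3 + 10u^2 - 14u + 6)/(u^2 + 3u + 17)

Apply the Euclidean algorithm:
  -2u^5 + 16u^4 - 76u^3 + 208u^2 - 242u + 96 = (-2u + 16)(u^4 + 24u^2 - 3u + 272) + (-28u^3 - 182u^2 + 350u - 4256)
  u^4 + 24u^2 - 3u + 272 = (-(1/28)u + 13/56)(-28u^3 - 182u^2 + 350u - 4256) + ((315/4)u^2 - (945/4)u + 1260)
  -28u^3 - 182u^2 + 350u - 4256 = (-(16/45)u - 152/45)((315/4)u^2 - (945/4)u + 1260) + (0)
Last nonzero remainder: (315/4)u^2 - (945/4)u + 1260. Dividing through by 315/4 gives the monic gcd u^2 - 3u + 16.
Cancel u^2 - 3u + 16 from numerator and denominator to get the reduced form.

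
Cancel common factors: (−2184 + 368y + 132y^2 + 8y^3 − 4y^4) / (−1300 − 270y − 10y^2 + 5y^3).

Repeated division with remainder:
  −4y^4 + 8y^3 + 132y^2 + 368y − 2184 = (−(4/5)y)(5y^3 − 10y^2 − 270y − 1300) + (−84y^2 − 672y − 2184)
  5y^3 − 10y^2 − 270y − 1300 = (−(5/84)y + 25/42)(−84y^2 − 672y − 2184) + (0)
Last nonzero remainder: −84y^2 − 672y − 2184. Dividing through by −84 gives the monic gcd y^2 + 8y + 26.
Cancel y^2 + 8y + 26 from numerator and denominator to get the reduced form.

(−84 + 40y − 4y^2)/(−50 + 5y)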